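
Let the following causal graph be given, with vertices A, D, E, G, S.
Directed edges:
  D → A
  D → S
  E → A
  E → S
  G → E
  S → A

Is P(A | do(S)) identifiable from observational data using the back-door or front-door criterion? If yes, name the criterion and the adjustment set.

desc(S)\{S}={A}; candidates ⊆ {D,E,G}.
size 0: {}; under {} S still reaches {A,D,E,G} ∋ A.
size 1: {D}, {E}, {G}; under {D} S still reaches {A,E,G} ∋ A.
{D,E}: S⊥A given {D,E} in G with S→· removed — back-door holds.
P(A|do(S)) = Σ_{D,E} P(A|S,D,E)·P(D,E).

P(A|do(S)): backdoor, adjust for {D, E}.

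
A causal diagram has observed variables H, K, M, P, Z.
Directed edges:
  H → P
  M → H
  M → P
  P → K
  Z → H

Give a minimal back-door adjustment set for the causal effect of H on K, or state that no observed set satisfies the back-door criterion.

desc(H)\{H}={K,P}; candidates ⊆ {M,Z}.
size 0: {}; under {} H still reaches {K,M,P,Z} ∋ K.
{M}: H⊥K given {M} in G with H→· removed — back-door holds.

H→K: minimal back-door set {M}.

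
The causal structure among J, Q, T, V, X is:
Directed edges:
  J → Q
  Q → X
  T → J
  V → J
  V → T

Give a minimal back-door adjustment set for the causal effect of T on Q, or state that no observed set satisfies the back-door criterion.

desc(T)\{T}={J,Q,X}; candidates ⊆ {V}.
size 0: {}; under {} T still reaches {J,Q,V,X} ∋ Q.
{V}: T⊥Q given {V} in G with T→· removed — back-door holds.

T→Q: minimal back-door set {V}.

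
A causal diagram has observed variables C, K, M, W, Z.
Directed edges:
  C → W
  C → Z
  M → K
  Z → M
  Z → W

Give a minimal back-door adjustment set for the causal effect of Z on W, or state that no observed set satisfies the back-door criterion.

Z→W: minimal back-door set {C}.

desc(Z)\{Z}={K,M,W}; candidates ⊆ {C}.
size 0: {}; under {} Z still reaches {C,W} ∋ W.
{C}: Z⊥W given {C} in G with Z→· removed — back-door holds.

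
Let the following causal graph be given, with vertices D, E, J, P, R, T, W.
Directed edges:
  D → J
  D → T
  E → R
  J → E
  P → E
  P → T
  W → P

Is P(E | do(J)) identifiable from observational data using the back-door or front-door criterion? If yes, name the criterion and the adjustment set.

P(E|do(J)): backdoor, adjust for ∅.

desc(J)\{J}={E,R}; candidates ⊆ {D,P,T,W}.
∅: J⊥E given ∅ in G with J→· removed — back-door holds.
P(E|do(J)) = P(E|J) — no adjustment needed.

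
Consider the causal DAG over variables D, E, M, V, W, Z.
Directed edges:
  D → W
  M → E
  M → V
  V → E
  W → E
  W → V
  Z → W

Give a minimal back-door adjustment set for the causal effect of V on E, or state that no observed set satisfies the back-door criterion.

V→E: minimal back-door set {M, W}.

desc(V)\{V}={E}; candidates ⊆ {D,M,W,Z}.
size 0: {}; under {} V still reaches {D,E,M,W,Z} ∋ E.
size 1: {D}, {M}, {W} …(+1); under {D} V still reaches {E,M,W,Z} ∋ E.
{M,W}: V⊥E given {M,W} in G with V→· removed — back-door holds.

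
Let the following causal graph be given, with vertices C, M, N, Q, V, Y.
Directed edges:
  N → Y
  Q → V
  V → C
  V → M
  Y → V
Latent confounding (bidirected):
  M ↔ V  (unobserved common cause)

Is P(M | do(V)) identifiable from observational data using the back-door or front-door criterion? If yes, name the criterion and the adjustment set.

P(M|do(V)): not identifiable (no BD/FD set).

desc(V)\{V}={C,M}; candidates ⊆ {N,Q,Y}.
V↔M: latent back-door arc(s) into V.
size 0: {}; under {} V still reaches {M,N,Q,Y} ∋ M.
size 1: {N}, {Q}, {Y}; under {N} V still reaches {M,Q,Y} ∋ M.
size 2: {N,Q}, {N,Y}, {Q,Y}; under {N,Q} V still reaches {M,Y} ∋ M.
V↔M cannot be blocked by any observed set — no back-door set.
No mediator lies on a directed V→…→M path.
Neither criterion identifies P(M|do(V)) in this graph.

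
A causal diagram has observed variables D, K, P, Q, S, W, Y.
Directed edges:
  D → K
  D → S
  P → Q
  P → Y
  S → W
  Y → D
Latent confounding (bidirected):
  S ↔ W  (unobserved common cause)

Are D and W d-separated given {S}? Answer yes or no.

Bayes-Ball from D | {S} reaches {K,P,Q,W,Y}.
W ∈ reach(D|{S}) ⇒ D ⊥̸ W | {S}.

No — D and W are d-connected given {S}.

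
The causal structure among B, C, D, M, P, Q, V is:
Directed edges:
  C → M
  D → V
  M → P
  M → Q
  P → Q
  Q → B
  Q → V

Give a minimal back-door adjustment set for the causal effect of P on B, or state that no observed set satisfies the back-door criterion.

desc(P)\{P}={B,Q,V}; candidates ⊆ {C,D,M}.
size 0: {}; under {} P still reaches {B,C,M,Q,V} ∋ B.
{M}: P⊥B given {M} in G with P→· removed — back-door holds.

P→B: minimal back-door set {M}.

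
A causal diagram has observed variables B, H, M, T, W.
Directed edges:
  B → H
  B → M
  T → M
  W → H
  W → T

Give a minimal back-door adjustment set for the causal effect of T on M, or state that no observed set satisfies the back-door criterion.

desc(T)\{T}={M}; candidates ⊆ {B,H,W}.
∅: T⊥M given ∅ in G with T→· removed — back-door holds.

T→M: minimal back-door set ∅.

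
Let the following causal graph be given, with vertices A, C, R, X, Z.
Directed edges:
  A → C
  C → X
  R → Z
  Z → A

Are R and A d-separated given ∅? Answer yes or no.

No — R and A are d-connected given ∅.

Bayes-Ball from R | ∅ reaches {A,C,X,Z}.
A ∈ reach(R|∅) ⇒ R ⊥̸ A | ∅.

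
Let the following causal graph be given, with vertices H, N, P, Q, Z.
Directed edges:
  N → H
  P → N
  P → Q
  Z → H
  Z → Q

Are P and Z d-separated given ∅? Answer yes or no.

Yes — P ⊥ Z | ∅.

Bayes-Ball from P | ∅ reaches {H,N,Q}.
Z ∉ reach(P|∅) ⇒ P ⊥ Z | ∅.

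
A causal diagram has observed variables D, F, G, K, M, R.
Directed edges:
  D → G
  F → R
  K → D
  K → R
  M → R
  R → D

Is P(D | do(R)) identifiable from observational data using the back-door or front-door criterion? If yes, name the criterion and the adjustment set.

desc(R)\{R}={D,G}; candidates ⊆ {F,K,M}.
size 0: {}; under {} R still reaches {D,F,G,K,M} ∋ D.
{K}: R⊥D given {K} in G with R→· removed — back-door holds.
P(D|do(R)) = Σ_{K} P(D|R,K)·P(K).

P(D|do(R)): backdoor, adjust for {K}.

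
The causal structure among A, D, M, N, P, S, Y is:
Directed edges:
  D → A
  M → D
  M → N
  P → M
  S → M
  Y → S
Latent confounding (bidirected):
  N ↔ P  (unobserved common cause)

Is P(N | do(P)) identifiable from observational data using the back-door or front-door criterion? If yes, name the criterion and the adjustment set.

desc(P)\{P}={A,D,M,N}; candidates ⊆ {S,Y}.
P↔N: latent back-door arc(s) into P.
size 0: {}; under {} P still reaches {N} ∋ N.
size 1: {S}, {Y}; under {S} P still reaches {N} ∋ N.
size 2: {S,Y}; under {S,Y} P still reaches {N} ∋ N.
P↔N cannot be blocked by any observed set — no back-door set.
{M}: (i) intercepts every directed P→N path; (ii) no back-door P→{M}; (iii) {P} blocks every back-door {M}→N. Front-door holds.
P(N|do(P)) = Σ_{M} P(M|P) Σ_{P'} P(N|M,P')P(P').

P(N|do(P)): frontdoor, adjust for {M}.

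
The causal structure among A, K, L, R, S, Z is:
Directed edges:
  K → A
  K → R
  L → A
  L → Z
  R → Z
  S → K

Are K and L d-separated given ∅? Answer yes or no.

Bayes-Ball from K | ∅ reaches {A,R,S,Z}.
L ∉ reach(K|∅) ⇒ K ⊥ L | ∅.

Yes — K ⊥ L | ∅.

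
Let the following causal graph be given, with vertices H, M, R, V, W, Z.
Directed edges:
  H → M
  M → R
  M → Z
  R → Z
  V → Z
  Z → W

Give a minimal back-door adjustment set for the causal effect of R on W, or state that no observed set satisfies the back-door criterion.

R→W: minimal back-door set {M}.

desc(R)\{R}={W,Z}; candidates ⊆ {H,M,V}.
size 0: {}; under {} R still reaches {H,M,W,Z} ∋ W.
{M}: R⊥W given {M} in G with R→· removed — back-door holds.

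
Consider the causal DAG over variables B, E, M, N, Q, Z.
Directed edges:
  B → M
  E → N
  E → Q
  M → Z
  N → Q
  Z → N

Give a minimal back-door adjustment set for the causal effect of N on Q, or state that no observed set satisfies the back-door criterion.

desc(N)\{N}={Q}; candidates ⊆ {B,E,M,Z}.
size 0: {}; under {} N still reaches {B,E,M,Q,Z} ∋ Q.
{E}: N⊥Q given {E} in G with N→· removed — back-door holds.

N→Q: minimal back-door set {E}.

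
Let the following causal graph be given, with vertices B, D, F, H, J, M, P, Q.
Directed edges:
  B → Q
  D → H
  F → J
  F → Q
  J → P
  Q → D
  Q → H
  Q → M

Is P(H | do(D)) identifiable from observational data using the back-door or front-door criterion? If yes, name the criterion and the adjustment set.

P(H|do(D)): backdoor, adjust for {Q}.

desc(D)\{D}={H}; candidates ⊆ {B,F,J,M,P,Q}.
size 0: {}; under {} D still reaches {B,F,H,J,M,P,Q} ∋ H.
{Q}: D⊥H given {Q} in G with D→· removed — back-door holds.
P(H|do(D)) = Σ_{Q} P(H|D,Q)·P(Q).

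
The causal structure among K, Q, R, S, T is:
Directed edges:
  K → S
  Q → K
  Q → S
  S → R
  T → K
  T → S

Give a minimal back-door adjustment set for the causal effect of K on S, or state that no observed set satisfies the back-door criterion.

K→S: minimal back-door set {Q, T}.

desc(K)\{K}={R,S}; candidates ⊆ {Q,T}.
size 0: {}; under {} K still reaches {Q,R,S,T} ∋ S.
size 1: {Q}, {T}; under {Q} K still reaches {R,S,T} ∋ S.
{Q,T}: K⊥S given {Q,T} in G with K→· removed — back-door holds.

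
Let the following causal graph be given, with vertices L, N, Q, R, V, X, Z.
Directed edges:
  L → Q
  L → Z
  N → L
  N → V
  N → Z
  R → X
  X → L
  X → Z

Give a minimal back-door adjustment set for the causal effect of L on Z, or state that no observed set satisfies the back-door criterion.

desc(L)\{L}={Q,Z}; candidates ⊆ {N,R,V,X}.
size 0: {}; under {} L still reaches {N,R,V,X,Z} ∋ Z.
size 1: {N}, {R}, {V} …(+1); under {N} L still reaches {R,X,Z} ∋ Z.
{N,X}: L⊥Z given {N,X} in G with L→· removed — back-door holds.

L→Z: minimal back-door set {N, X}.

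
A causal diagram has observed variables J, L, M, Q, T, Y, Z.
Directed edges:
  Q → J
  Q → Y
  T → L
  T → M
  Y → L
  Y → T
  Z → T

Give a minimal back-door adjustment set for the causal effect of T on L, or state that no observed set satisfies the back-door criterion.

T→L: minimal back-door set {Y}.

desc(T)\{T}={L,M}; candidates ⊆ {J,Q,Y,Z}.
size 0: {}; under {} T still reaches {J,L,Q,Y,Z} ∋ L.
{Y}: T⊥L given {Y} in G with T→· removed — back-door holds.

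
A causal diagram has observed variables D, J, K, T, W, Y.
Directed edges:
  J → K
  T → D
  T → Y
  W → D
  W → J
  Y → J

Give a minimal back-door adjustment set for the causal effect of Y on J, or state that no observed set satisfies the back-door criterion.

desc(Y)\{Y}={J,K}; candidates ⊆ {D,T,W}.
∅: Y⊥J given ∅ in G with Y→· removed — back-door holds.

Y→J: minimal back-door set ∅.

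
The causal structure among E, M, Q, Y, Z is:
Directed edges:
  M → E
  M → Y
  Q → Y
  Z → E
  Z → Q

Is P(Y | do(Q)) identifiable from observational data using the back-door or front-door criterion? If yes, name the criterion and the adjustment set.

desc(Q)\{Q}={Y}; candidates ⊆ {E,M,Z}.
∅: Q⊥Y given ∅ in G with Q→· removed — back-door holds.
P(Y|do(Q)) = P(Y|Q) — no adjustment needed.

P(Y|do(Q)): backdoor, adjust for ∅.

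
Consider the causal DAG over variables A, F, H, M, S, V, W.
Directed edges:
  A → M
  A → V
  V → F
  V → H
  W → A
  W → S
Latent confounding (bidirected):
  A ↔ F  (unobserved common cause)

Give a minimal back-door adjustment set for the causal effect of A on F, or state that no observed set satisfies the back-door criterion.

A→F: no observed back-door set.

desc(A)\{A}={F,H,M,V}; candidates ⊆ {S,W}.
A↔F: latent back-door arc(s) into A.
size 0: {}; under {} A still reaches {F,S,W} ∋ F.
size 1: {S}, {W}; under {S} A still reaches {F,W} ∋ F.
size 2: {S,W}; under {S,W} A still reaches {F} ∋ F.
A↔F cannot be blocked by any observed set — no back-door set.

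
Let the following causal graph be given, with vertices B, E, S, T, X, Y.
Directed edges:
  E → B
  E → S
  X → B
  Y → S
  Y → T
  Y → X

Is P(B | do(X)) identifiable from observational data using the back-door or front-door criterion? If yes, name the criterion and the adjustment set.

desc(X)\{X}={B}; candidates ⊆ {E,S,T,Y}.
∅: X⊥B given ∅ in G with X→· removed — back-door holds.
P(B|do(X)) = P(B|X) — no adjustment needed.

P(B|do(X)): backdoor, adjust for ∅.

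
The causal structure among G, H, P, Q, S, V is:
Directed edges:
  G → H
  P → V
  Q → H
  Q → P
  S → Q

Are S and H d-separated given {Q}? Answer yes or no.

Yes — S ⊥ H | {Q}.

Bayes-Ball from S | {Q} reaches ∅.
H ∉ reach(S|{Q}) ⇒ S ⊥ H | {Q}.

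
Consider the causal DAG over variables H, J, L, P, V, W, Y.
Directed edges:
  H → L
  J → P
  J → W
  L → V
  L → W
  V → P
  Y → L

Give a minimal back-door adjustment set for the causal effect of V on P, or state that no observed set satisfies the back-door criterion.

desc(V)\{V}={P}; candidates ⊆ {H,J,L,W,Y}.
∅: V⊥P given ∅ in G with V→· removed — back-door holds.

V→P: minimal back-door set ∅.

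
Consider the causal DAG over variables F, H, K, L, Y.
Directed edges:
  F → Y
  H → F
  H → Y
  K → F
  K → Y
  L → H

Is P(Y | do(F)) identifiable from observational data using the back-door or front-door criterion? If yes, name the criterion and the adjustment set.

desc(F)\{F}={Y}; candidates ⊆ {H,K,L}.
size 0: {}; under {} F still reaches {H,K,L,Y} ∋ Y.
size 1: {H}, {K}, {L}; under {H} F still reaches {K,Y} ∋ Y.
{H,K}: F⊥Y given {H,K} in G with F→· removed — back-door holds.
P(Y|do(F)) = Σ_{H,K} P(Y|F,H,K)·P(H,K).

P(Y|do(F)): backdoor, adjust for {H, K}.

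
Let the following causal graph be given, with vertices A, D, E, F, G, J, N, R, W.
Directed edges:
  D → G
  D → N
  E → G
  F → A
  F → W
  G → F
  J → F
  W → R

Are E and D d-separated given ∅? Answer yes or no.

Yes — E ⊥ D | ∅.

Bayes-Ball from E | ∅ reaches {A,F,G,R,W}.
D ∉ reach(E|∅) ⇒ E ⊥ D | ∅.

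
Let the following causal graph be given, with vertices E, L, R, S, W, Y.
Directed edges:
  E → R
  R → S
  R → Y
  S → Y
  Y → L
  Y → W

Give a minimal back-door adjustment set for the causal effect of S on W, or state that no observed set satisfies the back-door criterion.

S→W: minimal back-door set {R}.

desc(S)\{S}={L,W,Y}; candidates ⊆ {E,R}.
size 0: {}; under {} S still reaches {E,L,R,W,Y} ∋ W.
{R}: S⊥W given {R} in G with S→· removed — back-door holds.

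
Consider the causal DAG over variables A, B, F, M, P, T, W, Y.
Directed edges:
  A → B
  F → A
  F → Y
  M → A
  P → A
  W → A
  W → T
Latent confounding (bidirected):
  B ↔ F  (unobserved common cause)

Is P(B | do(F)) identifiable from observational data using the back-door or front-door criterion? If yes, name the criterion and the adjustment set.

desc(F)\{F}={A,B,Y}; candidates ⊆ {M,P,T,W}.
F↔B: latent back-door arc(s) into F.
size 0: {}; under {} F still reaches {B} ∋ B.
size 1: {M}, {P}, {T} …(+1); under {M} F still reaches {B} ∋ B.
size 2: {M,P}, {M,T}, {M,W} …(+3); under {M,P} F still reaches {B} ∋ B.
F↔B cannot be blocked by any observed set — no back-door set.
{A}: (i) intercepts every directed F→B path; (ii) no back-door F→{A}; (iii) {F} blocks every back-door {A}→B. Front-door holds.
P(B|do(F)) = Σ_{A} P(A|F) Σ_{F'} P(B|A,F')P(F').

P(B|do(F)): frontdoor, adjust for {A}.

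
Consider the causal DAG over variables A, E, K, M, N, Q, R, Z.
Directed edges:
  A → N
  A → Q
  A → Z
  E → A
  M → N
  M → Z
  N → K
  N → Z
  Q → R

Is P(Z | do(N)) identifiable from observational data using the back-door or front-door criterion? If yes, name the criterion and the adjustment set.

desc(N)\{N}={K,Z}; candidates ⊆ {A,E,M,Q,R}.
size 0: {}; under {} N still reaches {A,E,M,Q,R,Z} ∋ Z.
size 1: {A}, {E}, {M} …(+2); under {A} N still reaches {M,Z} ∋ Z.
{A,M}: N⊥Z given {A,M} in G with N→· removed — back-door holds.
P(Z|do(N)) = Σ_{A,M} P(Z|N,A,M)·P(A,M).

P(Z|do(N)): backdoor, adjust for {A, M}.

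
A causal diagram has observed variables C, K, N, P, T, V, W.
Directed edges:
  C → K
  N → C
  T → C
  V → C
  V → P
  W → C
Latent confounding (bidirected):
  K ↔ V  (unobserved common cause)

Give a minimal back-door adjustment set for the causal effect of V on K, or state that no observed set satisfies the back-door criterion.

V→K: no observed back-door set.

desc(V)\{V}={C,K,P}; candidates ⊆ {N,T,W}.
V↔K: latent back-door arc(s) into V.
size 0: {}; under {} V still reaches {K} ∋ K.
size 1: {N}, {T}, {W}; under {N} V still reaches {K} ∋ K.
size 2: {N,T}, {N,W}, {T,W}; under {N,T} V still reaches {K} ∋ K.
V↔K cannot be blocked by any observed set — no back-door set.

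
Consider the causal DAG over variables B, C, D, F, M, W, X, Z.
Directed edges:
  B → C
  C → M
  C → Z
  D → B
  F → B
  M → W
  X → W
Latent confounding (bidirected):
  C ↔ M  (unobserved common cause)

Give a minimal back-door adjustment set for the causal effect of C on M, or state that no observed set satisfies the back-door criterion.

desc(C)\{C}={M,W,Z}; candidates ⊆ {B,D,F,X}.
C↔M: latent back-door arc(s) into C.
size 0: {}; under {} C still reaches {B,D,F,M,W} ∋ M.
size 1: {B}, {D}, {F} …(+1); under {B} C still reaches {M,W} ∋ M.
size 2: {B,D}, {B,F}, {B,X} …(+3); under {B,D} C still reaches {M,W} ∋ M.
C↔M cannot be blocked by any observed set — no back-door set.

C→M: no observed back-door set.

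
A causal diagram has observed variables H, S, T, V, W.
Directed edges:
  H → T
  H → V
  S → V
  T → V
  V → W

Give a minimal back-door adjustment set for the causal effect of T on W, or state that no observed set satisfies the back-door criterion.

desc(T)\{T}={V,W}; candidates ⊆ {H,S}.
size 0: {}; under {} T still reaches {H,V,W} ∋ W.
{H}: T⊥W given {H} in G with T→· removed — back-door holds.

T→W: minimal back-door set {H}.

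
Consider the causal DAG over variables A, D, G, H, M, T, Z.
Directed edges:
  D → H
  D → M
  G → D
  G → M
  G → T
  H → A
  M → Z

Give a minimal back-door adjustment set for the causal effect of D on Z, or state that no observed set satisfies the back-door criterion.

desc(D)\{D}={A,H,M,Z}; candidates ⊆ {G,T}.
size 0: {}; under {} D still reaches {G,M,T,Z} ∋ Z.
{G}: D⊥Z given {G} in G with D→· removed — back-door holds.

D→Z: minimal back-door set {G}.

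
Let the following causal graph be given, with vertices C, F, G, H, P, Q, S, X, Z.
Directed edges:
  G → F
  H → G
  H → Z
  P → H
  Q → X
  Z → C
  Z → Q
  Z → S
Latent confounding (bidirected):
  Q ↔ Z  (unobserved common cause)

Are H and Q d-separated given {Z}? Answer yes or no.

Bayes-Ball from H | {Z} reaches {F,G,P,Q,X}.
Q ∈ reach(H|{Z}) ⇒ H ⊥̸ Q | {Z}.

No — H and Q are d-connected given {Z}.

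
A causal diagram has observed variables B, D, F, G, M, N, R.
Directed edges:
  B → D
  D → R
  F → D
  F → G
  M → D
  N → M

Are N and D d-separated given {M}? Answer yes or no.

Bayes-Ball from N | {M} reaches ∅.
D ∉ reach(N|{M}) ⇒ N ⊥ D | {M}.

Yes — N ⊥ D | {M}.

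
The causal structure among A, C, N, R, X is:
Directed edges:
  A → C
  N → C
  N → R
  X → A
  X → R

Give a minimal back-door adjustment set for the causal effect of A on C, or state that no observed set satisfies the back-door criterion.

A→C: minimal back-door set ∅.

desc(A)\{A}={C}; candidates ⊆ {N,R,X}.
∅: A⊥C given ∅ in G with A→· removed — back-door holds.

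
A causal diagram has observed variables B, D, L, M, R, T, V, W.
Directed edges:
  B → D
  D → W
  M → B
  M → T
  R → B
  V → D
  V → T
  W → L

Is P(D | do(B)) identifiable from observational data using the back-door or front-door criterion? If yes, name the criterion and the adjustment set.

P(D|do(B)): backdoor, adjust for ∅.

desc(B)\{B}={D,L,W}; candidates ⊆ {M,R,T,V}.
∅: B⊥D given ∅ in G with B→· removed — back-door holds.
P(D|do(B)) = P(D|B) — no adjustment needed.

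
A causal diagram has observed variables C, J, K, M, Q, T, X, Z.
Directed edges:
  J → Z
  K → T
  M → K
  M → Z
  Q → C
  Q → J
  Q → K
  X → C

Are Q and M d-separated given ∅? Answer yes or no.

Yes — Q ⊥ M | ∅.

Bayes-Ball from Q | ∅ reaches {C,J,K,T,Z}.
M ∉ reach(Q|∅) ⇒ Q ⊥ M | ∅.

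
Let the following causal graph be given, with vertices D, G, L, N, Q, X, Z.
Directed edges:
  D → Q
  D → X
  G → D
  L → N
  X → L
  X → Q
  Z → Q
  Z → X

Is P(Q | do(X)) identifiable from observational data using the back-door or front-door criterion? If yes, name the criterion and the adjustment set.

P(Q|do(X)): backdoor, adjust for {D, Z}.

desc(X)\{X}={L,N,Q}; candidates ⊆ {D,G,Z}.
size 0: {}; under {} X still reaches {D,G,Q,Z} ∋ Q.
size 1: {D}, {G}, {Z}; under {D} X still reaches {Q,Z} ∋ Q.
{D,Z}: X⊥Q given {D,Z} in G with X→· removed — back-door holds.
P(Q|do(X)) = Σ_{D,Z} P(Q|X,D,Z)·P(D,Z).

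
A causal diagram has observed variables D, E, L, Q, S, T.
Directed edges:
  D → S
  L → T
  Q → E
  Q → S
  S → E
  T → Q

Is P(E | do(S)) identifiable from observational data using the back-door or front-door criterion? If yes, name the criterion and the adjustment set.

P(E|do(S)): backdoor, adjust for {Q}.

desc(S)\{S}={E}; candidates ⊆ {D,L,Q,T}.
size 0: {}; under {} S still reaches {D,E,L,Q,T} ∋ E.
{Q}: S⊥E given {Q} in G with S→· removed — back-door holds.
P(E|do(S)) = Σ_{Q} P(E|S,Q)·P(Q).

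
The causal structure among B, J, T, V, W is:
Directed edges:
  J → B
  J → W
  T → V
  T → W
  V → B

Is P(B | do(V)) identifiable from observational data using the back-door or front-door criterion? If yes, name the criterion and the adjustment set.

P(B|do(V)): backdoor, adjust for ∅.

desc(V)\{V}={B}; candidates ⊆ {J,T,W}.
∅: V⊥B given ∅ in G with V→· removed — back-door holds.
P(B|do(V)) = P(B|V) — no adjustment needed.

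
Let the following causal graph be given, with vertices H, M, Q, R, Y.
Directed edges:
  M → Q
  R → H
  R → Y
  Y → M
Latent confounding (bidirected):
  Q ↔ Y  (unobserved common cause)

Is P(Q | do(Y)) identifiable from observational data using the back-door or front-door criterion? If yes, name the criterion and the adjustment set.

P(Q|do(Y)): frontdoor, adjust for {M}.

desc(Y)\{Y}={M,Q}; candidates ⊆ {H,R}.
Y↔Q: latent back-door arc(s) into Y.
size 0: {}; under {} Y still reaches {H,Q,R} ∋ Q.
size 1: {H}, {R}; under {H} Y still reaches {Q,R} ∋ Q.
size 2: {H,R}; under {H,R} Y still reaches {Q} ∋ Q.
Y↔Q cannot be blocked by any observed set — no back-door set.
{M}: (i) intercepts every directed Y→Q path; (ii) no back-door Y→{M}; (iii) {Y} blocks every back-door {M}→Q. Front-door holds.
P(Q|do(Y)) = Σ_{M} P(M|Y) Σ_{Y'} P(Q|M,Y')P(Y').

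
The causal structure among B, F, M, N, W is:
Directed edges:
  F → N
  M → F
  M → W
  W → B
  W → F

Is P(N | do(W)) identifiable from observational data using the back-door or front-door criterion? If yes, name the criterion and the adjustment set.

desc(W)\{W}={B,F,N}; candidates ⊆ {M}.
size 0: {}; under {} W still reaches {F,M,N} ∋ N.
{M}: W⊥N given {M} in G with W→· removed — back-door holds.
P(N|do(W)) = Σ_{M} P(N|W,M)·P(M).

P(N|do(W)): backdoor, adjust for {M}.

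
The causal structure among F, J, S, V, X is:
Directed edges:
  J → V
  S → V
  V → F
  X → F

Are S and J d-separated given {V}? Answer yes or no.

No — S and J are d-connected given {V}.

Bayes-Ball from S | {V} reaches {J}.
J ∈ reach(S|{V}) ⇒ S ⊥̸ J | {V}.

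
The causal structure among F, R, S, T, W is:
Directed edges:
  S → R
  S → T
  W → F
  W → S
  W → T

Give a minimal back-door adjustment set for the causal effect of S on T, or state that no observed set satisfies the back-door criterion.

S→T: minimal back-door set {W}.

desc(S)\{S}={R,T}; candidates ⊆ {F,W}.
size 0: {}; under {} S still reaches {F,T,W} ∋ T.
{W}: S⊥T given {W} in G with S→· removed — back-door holds.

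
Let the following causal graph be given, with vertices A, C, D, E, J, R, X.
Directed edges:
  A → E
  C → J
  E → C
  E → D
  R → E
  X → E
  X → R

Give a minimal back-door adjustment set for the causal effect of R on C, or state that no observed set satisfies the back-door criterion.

desc(R)\{R}={C,D,E,J}; candidates ⊆ {A,X}.
size 0: {}; under {} R still reaches {C,D,E,J,X} ∋ C.
{X}: R⊥C given {X} in G with R→· removed — back-door holds.

R→C: minimal back-door set {X}.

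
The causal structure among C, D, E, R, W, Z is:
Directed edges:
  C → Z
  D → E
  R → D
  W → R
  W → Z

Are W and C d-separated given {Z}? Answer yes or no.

No — W and C are d-connected given {Z}.

Bayes-Ball from W | {Z} reaches {C,D,E,R}.
C ∈ reach(W|{Z}) ⇒ W ⊥̸ C | {Z}.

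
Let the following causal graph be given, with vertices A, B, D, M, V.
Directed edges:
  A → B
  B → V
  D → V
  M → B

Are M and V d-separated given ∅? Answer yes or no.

Bayes-Ball from M | ∅ reaches {B,V}.
V ∈ reach(M|∅) ⇒ M ⊥̸ V | ∅.

No — M and V are d-connected given ∅.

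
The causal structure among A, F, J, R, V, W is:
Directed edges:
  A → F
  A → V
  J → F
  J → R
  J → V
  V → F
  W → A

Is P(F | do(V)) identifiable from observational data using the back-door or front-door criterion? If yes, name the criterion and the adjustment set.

desc(V)\{V}={F}; candidates ⊆ {A,J,R,W}.
size 0: {}; under {} V still reaches {A,F,J,R,W} ∋ F.
size 1: {A}, {J}, {R} …(+1); under {A} V still reaches {F,J,R} ∋ F.
{A,J}: V⊥F given {A,J} in G with V→· removed — back-door holds.
P(F|do(V)) = Σ_{A,J} P(F|V,A,J)·P(A,J).

P(F|do(V)): backdoor, adjust for {A, J}.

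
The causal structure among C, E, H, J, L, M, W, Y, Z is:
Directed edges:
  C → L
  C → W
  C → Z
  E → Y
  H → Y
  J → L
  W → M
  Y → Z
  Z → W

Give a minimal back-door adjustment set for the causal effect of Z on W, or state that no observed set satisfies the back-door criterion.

Z→W: minimal back-door set {C}.

desc(Z)\{Z}={M,W}; candidates ⊆ {C,E,H,J,L,Y}.
size 0: {}; under {} Z still reaches {C,E,H,L,M,W,Y} ∋ W.
{C}: Z⊥W given {C} in G with Z→· removed — back-door holds.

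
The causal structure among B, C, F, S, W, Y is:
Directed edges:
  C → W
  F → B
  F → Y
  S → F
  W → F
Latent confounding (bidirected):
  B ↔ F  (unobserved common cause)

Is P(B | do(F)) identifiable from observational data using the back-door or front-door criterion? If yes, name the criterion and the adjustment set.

P(B|do(F)): not identifiable (no BD/FD set).

desc(F)\{F}={B,Y}; candidates ⊆ {C,S,W}.
F↔B: latent back-door arc(s) into F.
size 0: {}; under {} F still reaches {B,C,S,W} ∋ B.
size 1: {C}, {S}, {W}; under {C} F still reaches {B,S,W} ∋ B.
size 2: {C,S}, {C,W}, {S,W}; under {C,S} F still reaches {B,W} ∋ B.
F↔B cannot be blocked by any observed set — no back-door set.
No mediator lies on a directed F→…→B path.
Neither criterion identifies P(B|do(F)) in this graph.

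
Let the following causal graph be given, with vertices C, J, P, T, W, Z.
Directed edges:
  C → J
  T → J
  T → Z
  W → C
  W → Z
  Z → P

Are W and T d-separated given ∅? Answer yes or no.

Yes — W ⊥ T | ∅.

Bayes-Ball from W | ∅ reaches {C,J,P,Z}.
T ∉ reach(W|∅) ⇒ W ⊥ T | ∅.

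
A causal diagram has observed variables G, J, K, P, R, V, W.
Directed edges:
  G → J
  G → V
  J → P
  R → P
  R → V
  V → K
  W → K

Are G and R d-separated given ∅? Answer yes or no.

Yes — G ⊥ R | ∅.

Bayes-Ball from G | ∅ reaches {J,K,P,V}.
R ∉ reach(G|∅) ⇒ G ⊥ R | ∅.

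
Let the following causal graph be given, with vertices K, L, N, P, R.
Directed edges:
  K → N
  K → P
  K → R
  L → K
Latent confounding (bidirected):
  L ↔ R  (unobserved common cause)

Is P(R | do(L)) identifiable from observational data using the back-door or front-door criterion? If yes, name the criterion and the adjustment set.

desc(L)\{L}={K,N,P,R}; candidates ⊆ {—}.
L↔R: latent back-door arc(s) into L.
size 0: {}; under {} L still reaches {R} ∋ R.
L↔R cannot be blocked by any observed set — no back-door set.
{K}: (i) intercepts every directed L→R path; (ii) no back-door L→{K}; (iii) {L} blocks every back-door {K}→R. Front-door holds.
P(R|do(L)) = Σ_{K} P(K|L) Σ_{L'} P(R|K,L')P(L').

P(R|do(L)): frontdoor, adjust for {K}.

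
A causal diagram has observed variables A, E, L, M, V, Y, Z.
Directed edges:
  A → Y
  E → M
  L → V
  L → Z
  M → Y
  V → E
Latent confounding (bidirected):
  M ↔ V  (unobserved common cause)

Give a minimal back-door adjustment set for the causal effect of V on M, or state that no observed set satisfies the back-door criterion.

V→M: no observed back-door set.

desc(V)\{V}={E,M,Y}; candidates ⊆ {A,L,Z}.
V↔M: latent back-door arc(s) into V.
size 0: {}; under {} V still reaches {L,M,Y,Z} ∋ M.
size 1: {A}, {L}, {Z}; under {A} V still reaches {L,M,Y,Z} ∋ M.
size 2: {A,L}, {A,Z}, {L,Z}; under {A,L} V still reaches {M,Y} ∋ M.
V↔M cannot be blocked by any observed set — no back-door set.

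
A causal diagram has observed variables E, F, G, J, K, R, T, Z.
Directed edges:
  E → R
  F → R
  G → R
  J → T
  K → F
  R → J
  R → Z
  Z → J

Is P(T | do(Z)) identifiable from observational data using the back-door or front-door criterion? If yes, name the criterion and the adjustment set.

P(T|do(Z)): backdoor, adjust for {R}.

desc(Z)\{Z}={J,T}; candidates ⊆ {E,F,G,K,R}.
size 0: {}; under {} Z still reaches {E,F,G,J,K,R,T} ∋ T.
{R}: Z⊥T given {R} in G with Z→· removed — back-door holds.
P(T|do(Z)) = Σ_{R} P(T|Z,R)·P(R).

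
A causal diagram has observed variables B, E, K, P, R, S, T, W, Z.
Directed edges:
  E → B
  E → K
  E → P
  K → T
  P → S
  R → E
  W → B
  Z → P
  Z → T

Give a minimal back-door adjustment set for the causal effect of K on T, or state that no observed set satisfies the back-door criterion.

K→T: minimal back-door set ∅.

desc(K)\{K}={T}; candidates ⊆ {B,E,P,R,S,W,Z}.
∅: K⊥T given ∅ in G with K→· removed — back-door holds.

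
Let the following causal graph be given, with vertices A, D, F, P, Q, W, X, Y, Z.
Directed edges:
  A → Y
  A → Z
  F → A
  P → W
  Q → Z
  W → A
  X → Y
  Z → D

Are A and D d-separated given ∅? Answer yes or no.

No — A and D are d-connected given ∅.

Bayes-Ball from A | ∅ reaches {D,F,P,W,Y,Z}.
D ∈ reach(A|∅) ⇒ A ⊥̸ D | ∅.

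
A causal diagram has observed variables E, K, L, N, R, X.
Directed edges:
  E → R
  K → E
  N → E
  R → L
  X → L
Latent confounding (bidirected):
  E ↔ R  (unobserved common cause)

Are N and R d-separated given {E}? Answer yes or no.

No — N and R are d-connected given {E}.

Bayes-Ball from N | {E} reaches {K,L,R}.
R ∈ reach(N|{E}) ⇒ N ⊥̸ R | {E}.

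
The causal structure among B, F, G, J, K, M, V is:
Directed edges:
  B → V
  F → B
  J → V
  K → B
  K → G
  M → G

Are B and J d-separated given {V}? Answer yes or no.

No — B and J are d-connected given {V}.

Bayes-Ball from B | {V} reaches {F,G,J,K}.
J ∈ reach(B|{V}) ⇒ B ⊥̸ J | {V}.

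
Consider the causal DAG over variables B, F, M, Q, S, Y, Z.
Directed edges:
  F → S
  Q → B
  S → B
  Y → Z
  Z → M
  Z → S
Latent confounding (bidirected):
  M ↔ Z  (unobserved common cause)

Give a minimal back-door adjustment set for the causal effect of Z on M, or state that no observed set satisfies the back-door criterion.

Z→M: no observed back-door set.

desc(Z)\{Z}={B,M,S}; candidates ⊆ {F,Q,Y}.
Z↔M: latent back-door arc(s) into Z.
size 0: {}; under {} Z still reaches {M,Y} ∋ M.
size 1: {F}, {Q}, {Y}; under {F} Z still reaches {M,Y} ∋ M.
size 2: {F,Q}, {F,Y}, {Q,Y}; under {F,Q} Z still reaches {M,Y} ∋ M.
Z↔M cannot be blocked by any observed set — no back-door set.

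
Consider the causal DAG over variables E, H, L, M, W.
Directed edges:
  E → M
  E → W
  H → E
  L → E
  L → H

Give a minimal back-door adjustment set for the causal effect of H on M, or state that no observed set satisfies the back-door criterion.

desc(H)\{H}={E,M,W}; candidates ⊆ {L}.
size 0: {}; under {} H still reaches {E,L,M,W} ∋ M.
{L}: H⊥M given {L} in G with H→· removed — back-door holds.

H→M: minimal back-door set {L}.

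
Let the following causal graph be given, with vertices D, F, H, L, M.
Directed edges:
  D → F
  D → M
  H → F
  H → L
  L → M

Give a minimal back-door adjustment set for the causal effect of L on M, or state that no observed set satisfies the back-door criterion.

desc(L)\{L}={M}; candidates ⊆ {D,F,H}.
∅: L⊥M given ∅ in G with L→· removed — back-door holds.

L→M: minimal back-door set ∅.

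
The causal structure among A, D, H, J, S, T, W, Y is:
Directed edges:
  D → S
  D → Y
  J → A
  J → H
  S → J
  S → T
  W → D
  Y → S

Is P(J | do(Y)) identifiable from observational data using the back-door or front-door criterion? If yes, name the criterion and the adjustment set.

desc(Y)\{Y}={A,H,J,S,T}; candidates ⊆ {D,W}.
size 0: {}; under {} Y still reaches {A,D,H,J,S,T,W} ∋ J.
{D}: Y⊥J given {D} in G with Y→· removed — back-door holds.
P(J|do(Y)) = Σ_{D} P(J|Y,D)·P(D).

P(J|do(Y)): backdoor, adjust for {D}.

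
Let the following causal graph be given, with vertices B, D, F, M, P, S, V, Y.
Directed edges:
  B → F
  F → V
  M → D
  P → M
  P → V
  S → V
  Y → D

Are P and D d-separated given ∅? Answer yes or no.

Bayes-Ball from P | ∅ reaches {D,M,V}.
D ∈ reach(P|∅) ⇒ P ⊥̸ D | ∅.

No — P and D are d-connected given ∅.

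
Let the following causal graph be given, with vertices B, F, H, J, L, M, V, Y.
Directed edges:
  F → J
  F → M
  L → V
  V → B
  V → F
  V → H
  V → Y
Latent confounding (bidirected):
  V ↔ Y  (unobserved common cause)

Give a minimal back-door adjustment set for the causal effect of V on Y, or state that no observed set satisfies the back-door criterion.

V→Y: no observed back-door set.

desc(V)\{V}={B,F,H,J,M,Y}; candidates ⊆ {L}.
V↔Y: latent back-door arc(s) into V.
size 0: {}; under {} V still reaches {L,Y} ∋ Y.
size 1: {L}; under {L} V still reaches {Y} ∋ Y.
V↔Y cannot be blocked by any observed set — no back-door set.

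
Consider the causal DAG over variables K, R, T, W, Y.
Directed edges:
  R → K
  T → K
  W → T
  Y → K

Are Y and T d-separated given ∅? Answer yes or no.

Yes — Y ⊥ T | ∅.

Bayes-Ball from Y | ∅ reaches {K}.
T ∉ reach(Y|∅) ⇒ Y ⊥ T | ∅.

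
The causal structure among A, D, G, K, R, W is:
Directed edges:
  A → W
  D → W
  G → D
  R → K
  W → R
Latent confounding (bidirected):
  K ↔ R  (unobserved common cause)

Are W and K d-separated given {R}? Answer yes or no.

Bayes-Ball from W | {R} reaches {A,D,G,K}.
K ∈ reach(W|{R}) ⇒ W ⊥̸ K | {R}.

No — W and K are d-connected given {R}.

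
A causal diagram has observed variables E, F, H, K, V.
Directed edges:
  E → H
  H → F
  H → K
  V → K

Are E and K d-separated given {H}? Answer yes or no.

Yes — E ⊥ K | {H}.

Bayes-Ball from E | {H} reaches ∅.
K ∉ reach(E|{H}) ⇒ E ⊥ K | {H}.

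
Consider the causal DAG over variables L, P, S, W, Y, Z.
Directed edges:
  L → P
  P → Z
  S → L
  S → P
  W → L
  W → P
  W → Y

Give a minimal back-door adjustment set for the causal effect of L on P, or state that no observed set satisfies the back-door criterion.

L→P: minimal back-door set {S, W}.

desc(L)\{L}={P,Z}; candidates ⊆ {S,W,Y}.
size 0: {}; under {} L still reaches {P,S,W,Y,Z} ∋ P.
size 1: {S}, {W}, {Y}; under {S} L still reaches {P,W,Y,Z} ∋ P.
{S,W}: L⊥P given {S,W} in G with L→· removed — back-door holds.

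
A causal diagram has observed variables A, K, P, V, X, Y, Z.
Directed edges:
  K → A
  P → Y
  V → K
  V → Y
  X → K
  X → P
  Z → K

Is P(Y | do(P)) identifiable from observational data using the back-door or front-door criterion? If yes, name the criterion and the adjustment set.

P(Y|do(P)): backdoor, adjust for ∅.

desc(P)\{P}={Y}; candidates ⊆ {A,K,V,X,Z}.
∅: P⊥Y given ∅ in G with P→· removed — back-door holds.
P(Y|do(P)) = P(Y|P) — no adjustment needed.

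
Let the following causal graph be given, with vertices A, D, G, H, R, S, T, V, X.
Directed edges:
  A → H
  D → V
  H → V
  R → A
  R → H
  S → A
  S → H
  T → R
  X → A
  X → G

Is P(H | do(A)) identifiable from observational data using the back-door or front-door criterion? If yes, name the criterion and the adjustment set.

P(H|do(A)): backdoor, adjust for {R, S}.

desc(A)\{A}={H,V}; candidates ⊆ {D,G,R,S,T,X}.
size 0: {}; under {} A still reaches {G,H,R,S,T,V,X} ∋ H.
size 1: {D}, {G}, {R} …(+3); under {D} A still reaches {G,H,R,S,T,V,X} ∋ H.
{R,S}: A⊥H given {R,S} in G with A→· removed — back-door holds.
P(H|do(A)) = Σ_{R,S} P(H|A,R,S)·P(R,S).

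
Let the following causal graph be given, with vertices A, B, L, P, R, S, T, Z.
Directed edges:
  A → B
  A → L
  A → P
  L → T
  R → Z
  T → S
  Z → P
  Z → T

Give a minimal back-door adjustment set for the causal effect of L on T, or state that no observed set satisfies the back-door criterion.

L→T: minimal back-door set ∅.

desc(L)\{L}={S,T}; candidates ⊆ {A,B,P,R,Z}.
∅: L⊥T given ∅ in G with L→· removed — back-door holds.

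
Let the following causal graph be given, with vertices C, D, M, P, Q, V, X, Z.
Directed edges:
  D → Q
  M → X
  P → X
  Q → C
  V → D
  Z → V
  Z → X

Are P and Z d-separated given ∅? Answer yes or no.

Bayes-Ball from P | ∅ reaches {X}.
Z ∉ reach(P|∅) ⇒ P ⊥ Z | ∅.

Yes — P ⊥ Z | ∅.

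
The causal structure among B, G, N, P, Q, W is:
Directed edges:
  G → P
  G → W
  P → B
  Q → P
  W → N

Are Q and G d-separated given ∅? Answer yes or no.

Bayes-Ball from Q | ∅ reaches {B,P}.
G ∉ reach(Q|∅) ⇒ Q ⊥ G | ∅.

Yes — Q ⊥ G | ∅.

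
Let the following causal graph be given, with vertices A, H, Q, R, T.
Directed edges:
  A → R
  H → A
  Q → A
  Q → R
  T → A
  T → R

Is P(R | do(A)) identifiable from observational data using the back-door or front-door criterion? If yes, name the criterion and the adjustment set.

P(R|do(A)): backdoor, adjust for {Q, T}.

desc(A)\{A}={R}; candidates ⊆ {H,Q,T}.
size 0: {}; under {} A still reaches {H,Q,R,T} ∋ R.
size 1: {H}, {Q}, {T}; under {H} A still reaches {Q,R,T} ∋ R.
{Q,T}: A⊥R given {Q,T} in G with A→· removed — back-door holds.
P(R|do(A)) = Σ_{Q,T} P(R|A,Q,T)·P(Q,T).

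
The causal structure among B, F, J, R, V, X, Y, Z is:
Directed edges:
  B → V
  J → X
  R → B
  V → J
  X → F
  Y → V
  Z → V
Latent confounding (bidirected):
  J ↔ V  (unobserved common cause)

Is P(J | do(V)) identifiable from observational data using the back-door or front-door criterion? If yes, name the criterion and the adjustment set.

desc(V)\{V}={F,J,X}; candidates ⊆ {B,R,Y,Z}.
V↔J: latent back-door arc(s) into V.
size 0: {}; under {} V still reaches {B,F,J,R,X,Y,Z} ∋ J.
size 1: {B}, {R}, {Y} …(+1); under {B} V still reaches {F,J,X,Y,Z} ∋ J.
size 2: {B,R}, {B,Y}, {B,Z} …(+3); under {B,R} V still reaches {F,J,X,Y,Z} ∋ J.
V↔J cannot be blocked by any observed set — no back-door set.
No mediator lies on a directed V→…→J path.
Neither criterion identifies P(J|do(V)) in this graph.

P(J|do(V)): not identifiable (no BD/FD set).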